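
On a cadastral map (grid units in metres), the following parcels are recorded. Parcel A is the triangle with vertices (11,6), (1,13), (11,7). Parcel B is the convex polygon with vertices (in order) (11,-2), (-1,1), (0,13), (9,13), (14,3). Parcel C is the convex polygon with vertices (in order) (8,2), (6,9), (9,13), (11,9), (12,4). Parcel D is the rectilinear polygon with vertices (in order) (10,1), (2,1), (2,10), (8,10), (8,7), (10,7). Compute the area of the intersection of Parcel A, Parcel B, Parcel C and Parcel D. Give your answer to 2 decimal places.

1.07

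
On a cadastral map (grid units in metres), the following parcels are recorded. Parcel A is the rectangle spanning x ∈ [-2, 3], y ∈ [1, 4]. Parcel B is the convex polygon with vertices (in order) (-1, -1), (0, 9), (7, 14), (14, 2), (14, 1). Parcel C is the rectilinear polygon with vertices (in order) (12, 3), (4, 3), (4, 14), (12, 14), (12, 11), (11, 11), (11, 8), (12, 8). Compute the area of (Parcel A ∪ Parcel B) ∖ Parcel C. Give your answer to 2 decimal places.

|Parcel A ∪ Parcel B| = 144.55.
|(Parcel A ∪ Parcel B) ∩ Parcel C| = 63.3571.
|(Parcel A ∪ Parcel B) ∖ Parcel C| = 144.55 − 63.3571 = 81.19.

81.19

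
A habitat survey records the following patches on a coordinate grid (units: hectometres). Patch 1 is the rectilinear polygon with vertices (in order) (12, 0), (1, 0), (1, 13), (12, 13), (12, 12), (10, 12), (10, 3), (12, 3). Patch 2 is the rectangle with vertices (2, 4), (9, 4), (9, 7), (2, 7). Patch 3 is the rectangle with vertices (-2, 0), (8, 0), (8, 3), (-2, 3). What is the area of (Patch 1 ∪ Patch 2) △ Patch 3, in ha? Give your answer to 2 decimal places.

113.00

|Patch 1 ∪ Patch 2| = 125.
|(Patch 1 ∪ Patch 2) ∩ Patch 3| = 21.
|(Patch 1 ∪ Patch 2) △ Patch 3| = 125 + 30 − 42 = 113.00.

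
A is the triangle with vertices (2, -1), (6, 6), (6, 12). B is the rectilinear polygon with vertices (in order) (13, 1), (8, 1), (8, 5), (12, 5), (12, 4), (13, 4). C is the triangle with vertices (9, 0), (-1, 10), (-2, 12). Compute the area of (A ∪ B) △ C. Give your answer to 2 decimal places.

35.13

|A ∪ B| = 31.
|(A ∪ B) ∩ C| = 0.433.
|(A ∪ B) △ C| = 31 + 5 − 0.8659 = 35.13.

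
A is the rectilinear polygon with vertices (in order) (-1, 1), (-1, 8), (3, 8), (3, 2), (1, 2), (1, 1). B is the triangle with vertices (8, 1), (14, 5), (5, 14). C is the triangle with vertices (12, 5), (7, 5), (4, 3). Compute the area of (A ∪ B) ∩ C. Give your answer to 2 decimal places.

The region (A ∪ B) ∩ C is the polygon with vertices (7.077,5), (12,5), (7.346,3.836).
By the shoelace formula its area is 2.86.

2.86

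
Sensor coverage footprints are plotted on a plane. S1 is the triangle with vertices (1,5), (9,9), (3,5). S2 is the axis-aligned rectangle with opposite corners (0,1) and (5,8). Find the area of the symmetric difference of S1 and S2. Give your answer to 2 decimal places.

|S1| = 4, |S2| = 35, |S1∩S2| = 2.6667.
|S1 △ S2| = |S1| + |S2| − 2·|S1∩S2| = 4 + 35 − 5.3333 = 33.67.

33.67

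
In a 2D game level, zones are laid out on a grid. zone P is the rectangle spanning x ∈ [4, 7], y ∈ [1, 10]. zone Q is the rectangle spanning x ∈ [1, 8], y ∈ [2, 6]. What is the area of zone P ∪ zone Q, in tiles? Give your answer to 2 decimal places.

43.00

By inclusion–exclusion:
Individual areas: |zone P| = 27, |zone Q| = 28.
|zone P∩zone Q|: x∈[4,7], y∈[2,6] → 3·4 = 12.
|zone P ∪ zone Q| = 55 − 12 = 43.00.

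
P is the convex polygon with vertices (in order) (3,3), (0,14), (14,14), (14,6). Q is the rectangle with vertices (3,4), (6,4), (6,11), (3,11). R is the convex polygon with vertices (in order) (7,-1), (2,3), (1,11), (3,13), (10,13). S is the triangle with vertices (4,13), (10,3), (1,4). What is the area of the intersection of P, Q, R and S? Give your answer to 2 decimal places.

The intersection is the polygon with vertices (5.2,11), (6,9.667), (6,4), (3,4), (3,10), (3.333,11).
By the shoelace formula its area is 20.30.

20.30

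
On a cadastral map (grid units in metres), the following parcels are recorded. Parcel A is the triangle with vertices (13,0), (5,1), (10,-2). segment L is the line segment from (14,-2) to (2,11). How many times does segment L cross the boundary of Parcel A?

2

The segment meets the boundary at (12.043,0.12), (12.476,-0.349).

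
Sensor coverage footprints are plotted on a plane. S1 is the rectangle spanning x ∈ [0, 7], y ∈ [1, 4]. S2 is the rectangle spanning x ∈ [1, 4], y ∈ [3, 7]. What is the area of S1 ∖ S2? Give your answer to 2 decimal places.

18.00

|S1∩S2|: x∈[1,4], y∈[3,4] → 3·1 = 3.
|S1| = 21.
|S1 ∖ S2| = |S1| − |S1∩S2| = 21 − 3 = 18.00.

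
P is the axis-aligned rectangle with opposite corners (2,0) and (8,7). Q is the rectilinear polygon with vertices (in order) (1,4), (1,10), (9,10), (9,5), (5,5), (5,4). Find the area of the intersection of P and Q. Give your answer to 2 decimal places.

The intersection is the polygon with vertices (2,7), (8,7), (8,5), (5,5), (5,4), (2,4).
By the shoelace formula its area is 15.00.

15.00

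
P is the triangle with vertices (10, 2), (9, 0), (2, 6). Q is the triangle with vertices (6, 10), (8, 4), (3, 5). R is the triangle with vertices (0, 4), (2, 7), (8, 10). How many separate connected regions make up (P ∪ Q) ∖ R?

(P ∪ Q) ∖ R splits into 2 disjoint pieces (area 22.103, area 0.5714).

2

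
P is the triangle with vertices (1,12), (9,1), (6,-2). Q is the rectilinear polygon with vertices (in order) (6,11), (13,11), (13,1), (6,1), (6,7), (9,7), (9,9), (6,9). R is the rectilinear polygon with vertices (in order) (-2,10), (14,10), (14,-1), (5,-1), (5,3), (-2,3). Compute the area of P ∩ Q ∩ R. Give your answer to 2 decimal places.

6.19

The intersection is the polygon with vertices (6,1), (6,5.125), (9,1).
By the shoelace formula its area is 6.19.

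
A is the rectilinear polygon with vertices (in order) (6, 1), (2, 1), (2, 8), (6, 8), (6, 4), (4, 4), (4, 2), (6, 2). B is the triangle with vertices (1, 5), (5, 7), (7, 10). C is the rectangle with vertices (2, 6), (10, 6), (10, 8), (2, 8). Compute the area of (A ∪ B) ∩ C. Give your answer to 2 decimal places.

The region (A ∪ B) ∩ C is the polygon with vertices (2,8), (4.6,8), (5.667,8), (6,8), (6,6), (2,6).
By the shoelace formula its area is 8.00.

8.00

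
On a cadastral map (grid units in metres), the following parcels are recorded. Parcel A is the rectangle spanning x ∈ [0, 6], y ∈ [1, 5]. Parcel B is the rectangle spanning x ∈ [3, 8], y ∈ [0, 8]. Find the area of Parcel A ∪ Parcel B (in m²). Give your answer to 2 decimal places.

By inclusion–exclusion:
Individual areas: |Parcel A| = 24, |Parcel B| = 40.
|Parcel A∩Parcel B|: x∈[3,6], y∈[1,5] → 3·4 = 12.
|Parcel A ∪ Parcel B| = 64 − 12 = 52.00.

52.00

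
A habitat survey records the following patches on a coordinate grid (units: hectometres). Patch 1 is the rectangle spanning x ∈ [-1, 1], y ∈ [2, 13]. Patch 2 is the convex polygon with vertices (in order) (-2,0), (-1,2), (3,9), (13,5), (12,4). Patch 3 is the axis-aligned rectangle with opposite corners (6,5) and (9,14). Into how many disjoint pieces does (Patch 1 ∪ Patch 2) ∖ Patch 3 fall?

1

(Patch 1 ∪ Patch 2) ∖ Patch 3 is a single connected region.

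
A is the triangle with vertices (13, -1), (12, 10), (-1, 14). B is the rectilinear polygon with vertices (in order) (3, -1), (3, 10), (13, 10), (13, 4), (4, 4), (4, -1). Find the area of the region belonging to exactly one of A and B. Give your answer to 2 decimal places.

|A| = 69.5, |B| = 65, |A∩B| = 40.3983.
|A △ B| = |A| + |B| − 2·|A∩B| = 69.5 + 65 − 80.7965 = 53.70.

53.70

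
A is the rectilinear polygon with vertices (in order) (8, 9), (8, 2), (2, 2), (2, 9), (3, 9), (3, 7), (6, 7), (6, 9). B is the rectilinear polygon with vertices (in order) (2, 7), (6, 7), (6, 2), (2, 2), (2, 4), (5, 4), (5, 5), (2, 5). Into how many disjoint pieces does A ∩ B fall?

A ∩ B is a single connected region.

1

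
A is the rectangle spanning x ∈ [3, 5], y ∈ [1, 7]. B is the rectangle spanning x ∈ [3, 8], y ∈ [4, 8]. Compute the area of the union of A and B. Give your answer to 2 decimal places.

By inclusion–exclusion:
Individual areas: |A| = 12, |B| = 20.
|A∩B|: x∈[3,5], y∈[4,7] → 2·3 = 6.
|A ∪ B| = 32 − 6 = 26.00.

26.00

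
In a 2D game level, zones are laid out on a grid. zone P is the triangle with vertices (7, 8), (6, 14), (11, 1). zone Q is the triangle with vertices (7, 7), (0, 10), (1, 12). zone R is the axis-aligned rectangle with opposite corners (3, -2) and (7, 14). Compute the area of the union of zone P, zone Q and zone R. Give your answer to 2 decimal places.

76.06

By inclusion–exclusion:
Individual areas: |zone P| = 8.5, |zone Q| = 8.5, |zone R| = 64.
|zone P∩zone Q| = 0.
|zone P∩zone R| = 1.7.
|zone Q∩zone R| = 3.2381.
|zone P∩zone Q∩zone R| = 0.
|zone P ∪ zone Q ∪ zone R| = 81 − 4.9381 + 0 = 76.06.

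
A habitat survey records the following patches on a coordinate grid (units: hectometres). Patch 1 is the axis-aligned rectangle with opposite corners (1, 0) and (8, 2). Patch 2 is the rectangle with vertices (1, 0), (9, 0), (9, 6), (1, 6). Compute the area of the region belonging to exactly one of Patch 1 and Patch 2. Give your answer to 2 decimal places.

|Patch 1∩Patch 2|: x∈[1,8], y∈[0,2] → 7·2 = 14.
|Patch 1 △ Patch 2| = |Patch 1| + |Patch 2| − 2·|Patch 1∩Patch 2| = 14 + 48 − 28 = 34.00.

34.00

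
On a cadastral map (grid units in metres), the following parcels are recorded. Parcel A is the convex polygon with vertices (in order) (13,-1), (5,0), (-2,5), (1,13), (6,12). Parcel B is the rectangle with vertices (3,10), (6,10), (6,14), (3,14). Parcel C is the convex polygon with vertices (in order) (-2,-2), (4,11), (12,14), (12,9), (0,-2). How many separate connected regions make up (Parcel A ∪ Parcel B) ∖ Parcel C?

2

(Parcel A ∪ Parcel B) ∖ Parcel C splits into 2 disjoint pieces (area 34.564, area 36.3599).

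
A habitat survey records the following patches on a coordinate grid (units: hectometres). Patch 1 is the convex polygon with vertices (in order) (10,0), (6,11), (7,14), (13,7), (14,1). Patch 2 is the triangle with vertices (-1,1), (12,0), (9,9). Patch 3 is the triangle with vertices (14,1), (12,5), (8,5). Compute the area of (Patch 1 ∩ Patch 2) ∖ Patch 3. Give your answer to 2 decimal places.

14.81

|Patch 1 ∩ Patch 2| = 17.1246.
|(Patch 1 ∩ Patch 2) ∩ Patch 3| = 2.3188.
|(Patch 1 ∩ Patch 2) ∖ Patch 3| = 17.1246 − 2.3188 = 14.81.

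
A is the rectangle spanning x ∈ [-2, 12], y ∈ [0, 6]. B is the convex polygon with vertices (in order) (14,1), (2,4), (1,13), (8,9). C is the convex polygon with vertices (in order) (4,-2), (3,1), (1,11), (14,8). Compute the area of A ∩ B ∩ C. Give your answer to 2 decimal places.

23.10

The intersection is the polygon with vertices (2.421,3.895), (2,6), (10.25,6), (11,5), (8.4,2.4).
By the shoelace formula its area is 23.10.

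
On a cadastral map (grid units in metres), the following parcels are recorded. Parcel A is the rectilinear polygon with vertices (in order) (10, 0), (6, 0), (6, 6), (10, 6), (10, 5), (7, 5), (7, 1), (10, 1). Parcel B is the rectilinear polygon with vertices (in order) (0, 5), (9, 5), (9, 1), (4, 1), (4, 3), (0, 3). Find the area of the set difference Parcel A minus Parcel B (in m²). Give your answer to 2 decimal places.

|Parcel A| = 12, |Parcel A∩Parcel B| = 4.
|Parcel A ∖ Parcel B| = |Parcel A| − |Parcel A∩Parcel B| = 12 − 4 = 8.00.

8.00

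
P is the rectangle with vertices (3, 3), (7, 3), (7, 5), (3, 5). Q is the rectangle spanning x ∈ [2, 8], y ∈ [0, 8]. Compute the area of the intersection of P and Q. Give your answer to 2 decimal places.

8.00

|P∩Q|: x∈[3,7], y∈[3,5] → 4·2 = 8.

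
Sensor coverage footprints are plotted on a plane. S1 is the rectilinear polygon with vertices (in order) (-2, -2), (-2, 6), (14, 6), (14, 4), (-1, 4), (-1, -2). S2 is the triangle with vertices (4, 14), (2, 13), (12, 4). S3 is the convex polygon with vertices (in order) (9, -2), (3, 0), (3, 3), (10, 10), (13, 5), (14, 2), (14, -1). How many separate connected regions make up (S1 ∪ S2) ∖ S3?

3

(S1 ∪ S2) ∖ S3 splits into 3 disjoint pieces (area 20, area 11.3801, area 2.1333).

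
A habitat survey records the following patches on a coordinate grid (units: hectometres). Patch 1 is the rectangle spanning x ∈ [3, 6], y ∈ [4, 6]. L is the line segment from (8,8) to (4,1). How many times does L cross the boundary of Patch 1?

2

The segment meets the boundary at (5.714,4), (6,4.5).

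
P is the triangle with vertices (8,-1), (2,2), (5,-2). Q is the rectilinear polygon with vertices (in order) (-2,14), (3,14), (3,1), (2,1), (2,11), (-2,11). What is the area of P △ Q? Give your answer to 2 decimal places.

|P| = 7.5, |Q| = 25, |P∩Q| = 0.375.
|P △ Q| = |P| + |Q| − 2·|P∩Q| = 7.5 + 25 − 0.75 = 31.75.

31.75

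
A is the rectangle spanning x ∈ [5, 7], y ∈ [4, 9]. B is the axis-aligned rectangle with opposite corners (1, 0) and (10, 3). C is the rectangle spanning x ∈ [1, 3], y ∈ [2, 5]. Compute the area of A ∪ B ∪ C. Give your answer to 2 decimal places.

41.00

By inclusion–exclusion:
Individual areas: |A| = 10, |B| = 27, |C| = 6.
|A∩B| = 0 (no overlap).
|A∩C| = 0 (no overlap).
|B∩C|: x∈[1,3], y∈[2,3] → 2·1 = 2.
|A∩B∩C| = 0.
|A ∪ B ∪ C| = 43 − 2 + 0 = 41.00.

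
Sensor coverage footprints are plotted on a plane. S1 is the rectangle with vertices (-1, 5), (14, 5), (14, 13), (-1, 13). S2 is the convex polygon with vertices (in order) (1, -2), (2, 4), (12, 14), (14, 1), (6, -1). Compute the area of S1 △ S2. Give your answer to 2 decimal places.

|S1| = 120, |S2| = 113.5, |S1∩S2| = 46.1538.
|S1 △ S2| = |S1| + |S2| − 2·|S1∩S2| = 120 + 113.5 − 92.3077 = 141.19.

141.19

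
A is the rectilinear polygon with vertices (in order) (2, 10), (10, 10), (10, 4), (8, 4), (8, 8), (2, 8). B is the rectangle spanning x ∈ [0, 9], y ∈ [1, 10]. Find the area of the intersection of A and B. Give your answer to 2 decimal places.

The intersection is the polygon with vertices (9,10), (9,4), (8,4), (8,8), (2,8), (2,10).
By the shoelace formula its area is 18.00.

18.00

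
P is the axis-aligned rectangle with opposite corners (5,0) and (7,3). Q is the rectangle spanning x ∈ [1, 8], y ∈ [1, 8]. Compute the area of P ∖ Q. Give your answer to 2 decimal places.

2.00

|P∩Q|: x∈[5,7], y∈[1,3] → 2·2 = 4.
|P| = 6.
|P ∖ Q| = |P| − |P∩Q| = 6 − 4 = 2.00.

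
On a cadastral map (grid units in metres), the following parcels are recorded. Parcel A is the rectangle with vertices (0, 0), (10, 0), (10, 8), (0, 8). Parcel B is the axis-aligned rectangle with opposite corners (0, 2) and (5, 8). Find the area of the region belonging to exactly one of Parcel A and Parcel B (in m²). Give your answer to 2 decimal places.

|Parcel A∩Parcel B|: x∈[0,5], y∈[2,8] → 5·6 = 30.
|Parcel A △ Parcel B| = |Parcel A| + |Parcel B| − 2·|Parcel A∩Parcel B| = 80 + 30 − 60 = 50.00.

50.00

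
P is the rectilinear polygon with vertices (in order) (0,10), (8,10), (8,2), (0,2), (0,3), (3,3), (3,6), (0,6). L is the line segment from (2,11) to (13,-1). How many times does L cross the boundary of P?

The segment meets the boundary at (8,4.455), (2.917,10).

2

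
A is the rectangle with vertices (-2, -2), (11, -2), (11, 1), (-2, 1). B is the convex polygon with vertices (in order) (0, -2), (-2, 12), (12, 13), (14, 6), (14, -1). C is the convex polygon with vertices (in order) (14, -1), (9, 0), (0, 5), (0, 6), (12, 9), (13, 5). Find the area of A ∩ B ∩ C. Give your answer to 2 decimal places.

3.30

The intersection is the polygon with vertices (11,-0.4), (9,0), (7.2,1), (11,1).
By the shoelace formula its area is 3.30.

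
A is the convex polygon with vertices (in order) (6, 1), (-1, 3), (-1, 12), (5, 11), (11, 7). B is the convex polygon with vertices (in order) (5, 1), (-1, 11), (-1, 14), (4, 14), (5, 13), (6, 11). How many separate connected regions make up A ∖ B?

2

A ∖ B splits into 2 disjoint pieces (area 28.1736, area 23.1724).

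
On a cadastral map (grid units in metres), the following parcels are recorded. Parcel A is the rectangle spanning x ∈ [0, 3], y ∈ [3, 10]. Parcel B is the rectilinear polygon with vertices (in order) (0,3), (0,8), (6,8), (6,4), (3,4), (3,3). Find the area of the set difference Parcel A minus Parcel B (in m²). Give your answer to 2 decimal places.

6.00

|Parcel A| = 21, |Parcel A∩Parcel B| = 15.
|Parcel A ∖ Parcel B| = |Parcel A| − |Parcel A∩Parcel B| = 21 − 15 = 6.00.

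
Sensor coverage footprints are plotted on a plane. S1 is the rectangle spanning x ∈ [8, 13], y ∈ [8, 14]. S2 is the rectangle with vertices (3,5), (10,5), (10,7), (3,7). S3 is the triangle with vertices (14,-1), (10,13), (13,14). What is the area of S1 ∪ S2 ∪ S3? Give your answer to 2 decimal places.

By inclusion–exclusion:
Individual areas: |S1| = 30, |S2| = 14, |S3| = 23.
|S1∩S2| = 0 (no overlap).
|S1∩S3| = 12.9286.
|S2∩S3| = 0.
|S1∩S2∩S3| = 0.
|S1 ∪ S2 ∪ S3| = 67 − 12.9286 + 0 = 54.07.

54.07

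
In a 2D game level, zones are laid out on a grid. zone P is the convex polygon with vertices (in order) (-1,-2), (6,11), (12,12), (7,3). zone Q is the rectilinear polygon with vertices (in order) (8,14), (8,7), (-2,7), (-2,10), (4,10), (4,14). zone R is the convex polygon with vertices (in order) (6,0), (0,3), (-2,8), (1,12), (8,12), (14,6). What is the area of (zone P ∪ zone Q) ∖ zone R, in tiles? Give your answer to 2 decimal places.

20.73

|zone P ∪ zone Q| = 92.359.
|(zone P ∪ zone Q) ∩ zone R| = 71.6312.
|(zone P ∪ zone Q) ∖ zone R| = 92.359 − 71.6312 = 20.73.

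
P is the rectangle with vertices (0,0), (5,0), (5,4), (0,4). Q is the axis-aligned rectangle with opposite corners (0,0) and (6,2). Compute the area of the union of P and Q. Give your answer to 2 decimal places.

By inclusion–exclusion:
Individual areas: |P| = 20, |Q| = 12.
|P∩Q|: x∈[0,5], y∈[0,2] → 5·2 = 10.
|P ∪ Q| = 32 − 10 = 22.00.

22.00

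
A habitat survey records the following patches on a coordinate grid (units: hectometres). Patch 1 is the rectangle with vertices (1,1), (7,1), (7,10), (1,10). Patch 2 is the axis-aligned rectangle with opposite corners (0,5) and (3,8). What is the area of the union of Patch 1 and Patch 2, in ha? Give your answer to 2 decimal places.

57.00

By inclusion–exclusion:
Individual areas: |Patch 1| = 54, |Patch 2| = 9.
|Patch 1∩Patch 2|: x∈[1,3], y∈[5,8] → 2·3 = 6.
|Patch 1 ∪ Patch 2| = 63 − 6 = 57.00.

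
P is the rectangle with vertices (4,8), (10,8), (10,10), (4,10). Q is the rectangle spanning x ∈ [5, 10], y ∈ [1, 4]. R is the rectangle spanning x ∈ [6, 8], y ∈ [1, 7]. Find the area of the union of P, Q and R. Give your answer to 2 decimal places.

By inclusion–exclusion:
Individual areas: |P| = 12, |Q| = 15, |R| = 12.
|P∩Q| = 0 (no overlap).
|P∩R| = 0 (no overlap).
|Q∩R|: x∈[6,8], y∈[1,4] → 2·3 = 6.
|P∩Q∩R| = 0.
|P ∪ Q ∪ R| = 39 − 6 + 0 = 33.00.

33.00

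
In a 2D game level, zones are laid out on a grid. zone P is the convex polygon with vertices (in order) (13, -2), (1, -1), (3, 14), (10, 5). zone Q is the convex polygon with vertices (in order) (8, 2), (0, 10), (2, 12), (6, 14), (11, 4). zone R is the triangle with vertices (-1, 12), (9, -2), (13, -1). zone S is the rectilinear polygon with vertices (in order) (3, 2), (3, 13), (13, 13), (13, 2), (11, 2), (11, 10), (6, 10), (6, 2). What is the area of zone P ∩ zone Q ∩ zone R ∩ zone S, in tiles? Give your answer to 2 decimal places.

The intersection is the polygon with vertices (3,7), (3,8.286), (6,5.5), (6,4).
By the shoelace formula its area is 4.18.

4.18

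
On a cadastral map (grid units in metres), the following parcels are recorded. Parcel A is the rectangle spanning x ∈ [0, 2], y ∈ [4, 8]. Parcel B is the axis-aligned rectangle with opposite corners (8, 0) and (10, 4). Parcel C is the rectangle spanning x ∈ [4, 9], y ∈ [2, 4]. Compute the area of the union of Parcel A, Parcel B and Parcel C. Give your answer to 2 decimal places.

By inclusion–exclusion:
Individual areas: |Parcel A| = 8, |Parcel B| = 8, |Parcel C| = 10.
|Parcel A∩Parcel B| = 0 (no overlap).
|Parcel A∩Parcel C| = 0 (no overlap).
|Parcel B∩Parcel C|: x∈[8,9], y∈[2,4] → 1·2 = 2.
|Parcel A∩Parcel B∩Parcel C| = 0.
|Parcel A ∪ Parcel B ∪ Parcel C| = 26 − 2 + 0 = 24.00.

24.00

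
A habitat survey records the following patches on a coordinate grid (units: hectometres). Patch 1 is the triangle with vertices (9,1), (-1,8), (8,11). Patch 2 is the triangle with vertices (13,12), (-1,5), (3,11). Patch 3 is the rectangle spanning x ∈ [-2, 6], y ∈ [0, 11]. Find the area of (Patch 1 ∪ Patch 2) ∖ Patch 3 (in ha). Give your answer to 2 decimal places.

|Patch 1 ∪ Patch 2| = 59.7045.
|(Patch 1 ∪ Patch 2) ∩ Patch 3| = 31.7117.
|(Patch 1 ∪ Patch 2) ∖ Patch 3| = 59.7045 − 31.7117 = 27.99.

27.99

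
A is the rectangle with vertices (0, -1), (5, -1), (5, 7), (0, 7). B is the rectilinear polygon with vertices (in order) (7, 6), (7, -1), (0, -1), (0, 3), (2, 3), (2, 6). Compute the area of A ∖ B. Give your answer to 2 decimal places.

|A| = 40, |A∩B| = 29.
|A ∖ B| = |A| − |A∩B| = 40 − 29 = 11.00.

11.00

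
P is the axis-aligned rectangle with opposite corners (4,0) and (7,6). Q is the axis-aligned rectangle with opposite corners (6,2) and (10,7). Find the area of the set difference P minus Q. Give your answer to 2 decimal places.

|P∩Q|: x∈[6,7], y∈[2,6] → 1·4 = 4.
|P| = 18.
|P ∖ Q| = |P| − |P∩Q| = 18 − 4 = 14.00.

14.00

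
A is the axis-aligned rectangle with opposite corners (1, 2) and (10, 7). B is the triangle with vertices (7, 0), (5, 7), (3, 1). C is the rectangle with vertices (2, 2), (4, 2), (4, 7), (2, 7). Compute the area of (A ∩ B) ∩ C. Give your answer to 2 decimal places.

0.67

The region (A ∩ B) ∩ C is the polygon with vertices (4,4), (4,2), (3.333,2).
By the shoelace formula its area is 0.67.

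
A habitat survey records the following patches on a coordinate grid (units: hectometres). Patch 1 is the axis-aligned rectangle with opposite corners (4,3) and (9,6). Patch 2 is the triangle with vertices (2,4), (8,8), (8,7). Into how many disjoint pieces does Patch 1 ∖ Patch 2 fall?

Patch 1 ∖ Patch 2 splits into 2 disjoint pieces (area 14, area 0.3333).

2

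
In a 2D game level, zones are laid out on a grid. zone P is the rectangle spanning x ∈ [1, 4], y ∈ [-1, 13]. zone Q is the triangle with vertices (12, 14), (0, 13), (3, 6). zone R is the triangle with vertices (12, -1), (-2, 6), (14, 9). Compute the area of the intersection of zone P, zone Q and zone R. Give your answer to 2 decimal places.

0.76

The intersection is the polygon with vertices (4,6.889), (3,6), (2.628,6.868), (4,7.125).
By the shoelace formula its area is 0.76.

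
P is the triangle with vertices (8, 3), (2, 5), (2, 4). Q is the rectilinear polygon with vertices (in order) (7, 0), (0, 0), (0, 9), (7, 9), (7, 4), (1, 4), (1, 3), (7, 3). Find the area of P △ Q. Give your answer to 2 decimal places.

|P| = 3, |Q| = 57, |P∩Q| = 1.5.
|P △ Q| = |P| + |Q| − 2·|P∩Q| = 3 + 57 − 3 = 57.00.

57.00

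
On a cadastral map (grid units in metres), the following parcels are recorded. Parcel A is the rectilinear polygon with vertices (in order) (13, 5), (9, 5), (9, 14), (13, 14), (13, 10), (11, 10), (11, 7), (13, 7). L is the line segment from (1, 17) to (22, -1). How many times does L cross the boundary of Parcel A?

4

The segment meets the boundary at (13,6.714), (12.667,7), (11,8.429), (9,10.143).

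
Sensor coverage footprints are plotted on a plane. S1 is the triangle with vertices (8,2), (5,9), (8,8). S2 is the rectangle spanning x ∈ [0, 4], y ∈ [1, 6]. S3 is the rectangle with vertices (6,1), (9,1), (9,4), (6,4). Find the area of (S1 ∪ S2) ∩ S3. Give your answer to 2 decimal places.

The region (S1 ∪ S2) ∩ S3 is the polygon with vertices (7.143,4), (8,4), (8,2).
By the shoelace formula its area is 0.86.

0.86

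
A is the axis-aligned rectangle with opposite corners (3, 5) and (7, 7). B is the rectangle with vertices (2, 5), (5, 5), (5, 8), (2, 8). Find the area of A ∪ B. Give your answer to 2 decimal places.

13.00

By inclusion–exclusion:
Individual areas: |A| = 8, |B| = 9.
|A∩B|: x∈[3,5], y∈[5,7] → 2·2 = 4.
|A ∪ B| = 17 − 4 = 13.00.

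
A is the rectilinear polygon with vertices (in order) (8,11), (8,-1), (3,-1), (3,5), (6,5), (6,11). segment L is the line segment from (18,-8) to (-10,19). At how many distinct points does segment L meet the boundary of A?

The segment meets the boundary at (4.519,5), (8,1.643).

2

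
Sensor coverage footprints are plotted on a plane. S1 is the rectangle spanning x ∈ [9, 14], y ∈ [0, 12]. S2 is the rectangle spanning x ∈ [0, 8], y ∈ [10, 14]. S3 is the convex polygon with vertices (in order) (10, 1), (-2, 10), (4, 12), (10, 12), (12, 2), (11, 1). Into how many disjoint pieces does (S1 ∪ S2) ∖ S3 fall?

(S1 ∪ S2) ∖ S3 splits into 2 disjoint pieces (area 37.875, area 18.6667).

2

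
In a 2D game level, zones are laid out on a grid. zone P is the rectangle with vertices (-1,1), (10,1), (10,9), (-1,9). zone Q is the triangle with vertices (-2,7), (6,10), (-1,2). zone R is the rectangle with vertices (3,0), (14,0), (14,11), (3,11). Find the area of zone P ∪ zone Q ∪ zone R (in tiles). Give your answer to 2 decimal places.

155.69

By inclusion–exclusion:
Individual areas: |zone P| = 88, |zone Q| = 21.5, |zone R| = 121.
|zone P∩zone Q| = 17.9167.
|zone P∩zone R|: x∈[3,10], y∈[1,9] → 7·8 = 56.
|zone Q∩zone R| = 3.4554.
|zone P∩zone Q∩zone R| = 2.5595.
|zone P ∪ zone Q ∪ zone R| = 230.5 − 77.372 + 2.5595 = 155.69.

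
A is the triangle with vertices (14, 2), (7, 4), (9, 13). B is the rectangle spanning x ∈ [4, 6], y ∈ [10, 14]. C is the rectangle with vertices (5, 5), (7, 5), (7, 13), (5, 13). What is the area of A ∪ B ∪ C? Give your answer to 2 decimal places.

By inclusion–exclusion:
Individual areas: |A| = 33.5, |B| = 8, |C| = 16.
|A∩B| = 0.
|A∩C| = 0.
|B∩C|: x∈[5,6], y∈[10,13] → 1·3 = 3.
|A∩B∩C| = 0.
|A ∪ B ∪ C| = 57.5 − 3 + 0 = 54.50.

54.50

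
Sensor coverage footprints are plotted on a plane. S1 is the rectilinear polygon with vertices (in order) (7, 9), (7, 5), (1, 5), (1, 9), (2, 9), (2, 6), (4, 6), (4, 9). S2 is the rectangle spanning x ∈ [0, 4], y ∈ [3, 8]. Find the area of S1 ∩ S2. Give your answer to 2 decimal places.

5.00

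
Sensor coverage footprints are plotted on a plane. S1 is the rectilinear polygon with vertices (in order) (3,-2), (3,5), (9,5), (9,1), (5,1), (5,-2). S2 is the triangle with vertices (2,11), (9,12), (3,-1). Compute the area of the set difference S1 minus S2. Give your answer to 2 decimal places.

|S1| = 30, |S1∩S2| = 8.3077.
|S1 ∖ S2| = |S1| − |S1∩S2| = 30 − 8.3077 = 21.69.

21.69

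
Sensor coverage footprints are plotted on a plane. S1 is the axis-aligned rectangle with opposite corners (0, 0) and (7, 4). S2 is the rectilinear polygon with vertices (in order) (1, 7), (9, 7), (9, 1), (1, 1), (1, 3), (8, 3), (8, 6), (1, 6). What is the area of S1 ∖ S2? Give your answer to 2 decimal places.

16.00

|S1| = 28, |S1∩S2| = 12.
|S1 ∖ S2| = |S1| − |S1∩S2| = 28 − 12 = 16.00.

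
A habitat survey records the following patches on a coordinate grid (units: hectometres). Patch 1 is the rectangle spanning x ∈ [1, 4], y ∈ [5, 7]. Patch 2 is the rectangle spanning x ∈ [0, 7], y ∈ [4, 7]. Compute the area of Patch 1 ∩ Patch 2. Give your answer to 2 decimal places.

|Patch 1∩Patch 2|: x∈[1,4], y∈[5,7] → 3·2 = 6.

6.00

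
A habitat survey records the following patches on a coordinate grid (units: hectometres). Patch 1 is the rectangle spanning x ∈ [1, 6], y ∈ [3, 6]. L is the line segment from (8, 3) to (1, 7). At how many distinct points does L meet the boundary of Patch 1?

2

The segment meets the boundary at (2.75,6), (6,4.143).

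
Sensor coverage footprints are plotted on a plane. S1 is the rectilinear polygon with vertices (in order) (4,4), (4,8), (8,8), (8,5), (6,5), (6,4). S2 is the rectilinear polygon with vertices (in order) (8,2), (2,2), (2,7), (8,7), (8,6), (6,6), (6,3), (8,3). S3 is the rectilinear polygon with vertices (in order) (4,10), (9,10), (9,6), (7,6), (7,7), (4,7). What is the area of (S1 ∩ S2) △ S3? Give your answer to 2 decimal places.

23.00

|S1 ∩ S2| = 8.
|(S1 ∩ S2) ∩ S3| = 1.
|(S1 ∩ S2) △ S3| = 8 + 17 − 2 = 23.00.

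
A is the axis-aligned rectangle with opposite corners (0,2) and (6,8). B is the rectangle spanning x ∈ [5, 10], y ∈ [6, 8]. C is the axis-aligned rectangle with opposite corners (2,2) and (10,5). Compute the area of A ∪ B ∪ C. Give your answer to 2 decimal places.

56.00

By inclusion–exclusion:
Individual areas: |A| = 36, |B| = 10, |C| = 24.
|A∩B|: x∈[5,6], y∈[6,8] → 1·2 = 2.
|A∩C|: x∈[2,6], y∈[2,5] → 4·3 = 12.
|B∩C| = 0 (no overlap).
|A∩B∩C| = 0.
|A ∪ B ∪ C| = 70 − 14 + 0 = 56.00.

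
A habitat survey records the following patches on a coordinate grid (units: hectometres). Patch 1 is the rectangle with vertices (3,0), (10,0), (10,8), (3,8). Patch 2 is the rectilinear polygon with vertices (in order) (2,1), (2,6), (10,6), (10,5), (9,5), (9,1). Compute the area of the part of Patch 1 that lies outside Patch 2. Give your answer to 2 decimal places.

25.00

|Patch 1| = 56, |Patch 1∩Patch 2| = 31.
|Patch 1 ∖ Patch 2| = |Patch 1| − |Patch 1∩Patch 2| = 56 − 31 = 25.00.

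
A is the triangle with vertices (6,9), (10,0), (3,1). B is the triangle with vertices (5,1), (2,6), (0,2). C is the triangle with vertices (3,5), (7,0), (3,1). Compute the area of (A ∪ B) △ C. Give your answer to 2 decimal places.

33.95

|A ∪ B| = 38.8208.
|(A ∪ B) ∩ C| = 6.4374.
|(A ∪ B) △ C| = 38.8208 + 8 − 12.8748 = 33.95.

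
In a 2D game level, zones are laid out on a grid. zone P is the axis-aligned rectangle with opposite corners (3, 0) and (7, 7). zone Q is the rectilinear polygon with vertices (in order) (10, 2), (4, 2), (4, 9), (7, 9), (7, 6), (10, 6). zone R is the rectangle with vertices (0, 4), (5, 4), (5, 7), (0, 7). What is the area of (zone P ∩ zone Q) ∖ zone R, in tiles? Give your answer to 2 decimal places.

12.00

|zone P ∩ zone Q| = 15.
|(zone P ∩ zone Q) ∩ zone R| = 3.
|(zone P ∩ zone Q) ∖ zone R| = 15 − 3 = 12.00.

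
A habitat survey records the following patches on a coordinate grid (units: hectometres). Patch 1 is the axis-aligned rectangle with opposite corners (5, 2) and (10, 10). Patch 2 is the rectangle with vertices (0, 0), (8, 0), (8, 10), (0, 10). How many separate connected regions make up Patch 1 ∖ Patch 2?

Patch 1 ∖ Patch 2 is a single connected region.

1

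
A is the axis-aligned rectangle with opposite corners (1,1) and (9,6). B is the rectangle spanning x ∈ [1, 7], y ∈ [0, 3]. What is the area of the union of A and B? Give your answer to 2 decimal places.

By inclusion–exclusion:
Individual areas: |A| = 40, |B| = 18.
|A∩B|: x∈[1,7], y∈[1,3] → 6·2 = 12.
|A ∪ B| = 58 − 12 = 46.00.

46.00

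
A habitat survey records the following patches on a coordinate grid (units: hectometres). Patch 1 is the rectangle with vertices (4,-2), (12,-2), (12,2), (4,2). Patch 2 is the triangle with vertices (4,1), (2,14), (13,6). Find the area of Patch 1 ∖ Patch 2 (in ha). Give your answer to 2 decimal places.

|Patch 1| = 32, |Patch 1∩Patch 2| = 0.9.
|Patch 1 ∖ Patch 2| = |Patch 1| − |Patch 1∩Patch 2| = 32 − 0.9 = 31.10.

31.10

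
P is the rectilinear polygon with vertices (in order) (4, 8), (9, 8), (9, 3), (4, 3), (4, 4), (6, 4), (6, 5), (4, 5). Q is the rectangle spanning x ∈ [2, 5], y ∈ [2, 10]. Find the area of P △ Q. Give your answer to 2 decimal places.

39.00

|P| = 23, |Q| = 24, |P∩Q| = 4.
|P △ Q| = |P| + |Q| − 2·|P∩Q| = 23 + 24 − 8 = 39.00.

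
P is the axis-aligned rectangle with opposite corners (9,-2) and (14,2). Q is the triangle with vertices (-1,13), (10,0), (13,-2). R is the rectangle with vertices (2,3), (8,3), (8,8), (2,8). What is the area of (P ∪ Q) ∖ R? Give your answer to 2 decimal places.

|P ∪ Q| = 25.5576.
|(P ∪ Q) ∩ R| = 3.2097.
|(P ∪ Q) ∖ R| = 25.5576 − 3.2097 = 22.35.

22.35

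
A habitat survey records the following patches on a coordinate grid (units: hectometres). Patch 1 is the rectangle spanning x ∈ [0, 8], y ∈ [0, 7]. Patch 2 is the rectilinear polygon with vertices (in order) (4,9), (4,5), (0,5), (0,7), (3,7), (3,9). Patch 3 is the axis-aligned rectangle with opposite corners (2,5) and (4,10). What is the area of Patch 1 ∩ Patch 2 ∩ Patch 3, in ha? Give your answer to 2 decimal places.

The intersection is the polygon with vertices (4,5), (2,5), (2,7), (3,7), (4,7).
By the shoelace formula its area is 4.00.

4.00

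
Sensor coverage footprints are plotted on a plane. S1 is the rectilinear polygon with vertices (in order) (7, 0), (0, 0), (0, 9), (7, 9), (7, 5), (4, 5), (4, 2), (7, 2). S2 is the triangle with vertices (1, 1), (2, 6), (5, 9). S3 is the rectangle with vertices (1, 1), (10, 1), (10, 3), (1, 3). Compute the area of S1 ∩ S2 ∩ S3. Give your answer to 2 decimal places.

The intersection is the polygon with vertices (1,1), (1.4,3), (2,3).
By the shoelace formula its area is 0.60.

0.60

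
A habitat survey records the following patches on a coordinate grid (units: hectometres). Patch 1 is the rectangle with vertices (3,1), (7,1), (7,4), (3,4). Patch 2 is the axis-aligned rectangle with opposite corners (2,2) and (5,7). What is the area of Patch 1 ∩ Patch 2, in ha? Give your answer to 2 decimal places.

|Patch 1∩Patch 2|: x∈[3,5], y∈[2,4] → 2·2 = 4.

4.00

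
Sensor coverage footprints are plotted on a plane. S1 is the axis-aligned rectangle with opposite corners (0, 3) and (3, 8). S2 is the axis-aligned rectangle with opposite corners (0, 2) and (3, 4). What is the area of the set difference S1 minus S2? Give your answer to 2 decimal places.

|S1∩S2|: x∈[0,3], y∈[3,4] → 3·1 = 3.
|S1| = 15.
|S1 ∖ S2| = |S1| − |S1∩S2| = 15 − 3 = 12.00.

12.00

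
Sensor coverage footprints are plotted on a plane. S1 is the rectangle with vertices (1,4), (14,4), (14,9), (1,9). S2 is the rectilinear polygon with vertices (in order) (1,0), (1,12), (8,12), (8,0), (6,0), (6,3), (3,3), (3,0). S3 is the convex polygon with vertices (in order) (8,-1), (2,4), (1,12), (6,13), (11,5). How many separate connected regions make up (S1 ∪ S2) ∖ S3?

(S1 ∪ S2) ∖ S3 splits into 4 disjoint pieces (area 20.25, area 0.2667, area 11.6, area 1.5125).

4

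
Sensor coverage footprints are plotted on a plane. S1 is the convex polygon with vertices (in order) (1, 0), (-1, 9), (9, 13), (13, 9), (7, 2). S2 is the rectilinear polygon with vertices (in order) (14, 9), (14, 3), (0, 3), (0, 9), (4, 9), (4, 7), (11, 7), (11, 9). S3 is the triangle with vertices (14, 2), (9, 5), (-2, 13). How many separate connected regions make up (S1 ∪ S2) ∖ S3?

(S1 ∪ S2) ∖ S3 splits into 2 disjoint pieces (area 64.6248, area 59.9739).

2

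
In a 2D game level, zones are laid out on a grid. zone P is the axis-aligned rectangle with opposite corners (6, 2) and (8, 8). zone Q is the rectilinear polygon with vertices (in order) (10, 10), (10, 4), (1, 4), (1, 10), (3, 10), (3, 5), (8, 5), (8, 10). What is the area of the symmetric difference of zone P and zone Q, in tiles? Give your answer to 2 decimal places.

37.00

|zone P| = 12, |zone Q| = 29, |zone P∩zone Q| = 2.
|zone P △ zone Q| = |zone P| + |zone Q| − 2·|zone P∩zone Q| = 12 + 29 − 4 = 37.00.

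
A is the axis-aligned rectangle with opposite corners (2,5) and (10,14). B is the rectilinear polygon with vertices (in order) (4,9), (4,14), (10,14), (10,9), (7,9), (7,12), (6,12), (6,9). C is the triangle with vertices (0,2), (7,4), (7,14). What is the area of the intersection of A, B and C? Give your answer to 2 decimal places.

4.29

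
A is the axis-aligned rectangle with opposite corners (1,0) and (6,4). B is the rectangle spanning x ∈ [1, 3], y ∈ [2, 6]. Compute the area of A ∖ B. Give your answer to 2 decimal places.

16.00

|A∩B|: x∈[1,3], y∈[2,4] → 2·2 = 4.
|A| = 20.
|A ∖ B| = |A| − |A∩B| = 20 − 4 = 16.00.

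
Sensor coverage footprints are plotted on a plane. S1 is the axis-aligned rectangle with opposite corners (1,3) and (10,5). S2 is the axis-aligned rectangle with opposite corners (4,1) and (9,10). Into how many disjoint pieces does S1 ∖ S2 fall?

S1 ∖ S2 splits into 2 disjoint pieces (area 2, area 6).

2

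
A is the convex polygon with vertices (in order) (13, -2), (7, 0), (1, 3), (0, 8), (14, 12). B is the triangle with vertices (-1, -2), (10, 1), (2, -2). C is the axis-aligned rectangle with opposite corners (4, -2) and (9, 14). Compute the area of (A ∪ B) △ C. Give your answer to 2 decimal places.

|A ∪ B| = 130.5294.
|(A ∪ B) ∩ C| = 49.0727.
|(A ∪ B) △ C| = 130.5294 + 80 − 98.1454 = 112.38.

112.38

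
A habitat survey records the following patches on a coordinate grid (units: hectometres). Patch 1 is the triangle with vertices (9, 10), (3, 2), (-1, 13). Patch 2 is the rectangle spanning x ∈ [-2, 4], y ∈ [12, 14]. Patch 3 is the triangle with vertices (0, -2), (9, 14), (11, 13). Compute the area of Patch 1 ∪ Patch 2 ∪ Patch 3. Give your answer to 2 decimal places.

68.74

By inclusion–exclusion:
Individual areas: |Patch 1| = 49, |Patch 2| = 12, |Patch 3| = 20.5.
|Patch 1∩Patch 2| = 1.4848.
|Patch 1∩Patch 3| = 11.2765.
|Patch 2∩Patch 3| = 0.
|Patch 1∩Patch 2∩Patch 3| = 0.
|Patch 1 ∪ Patch 2 ∪ Patch 3| = 81.5 − 12.7613 + 0 = 68.74.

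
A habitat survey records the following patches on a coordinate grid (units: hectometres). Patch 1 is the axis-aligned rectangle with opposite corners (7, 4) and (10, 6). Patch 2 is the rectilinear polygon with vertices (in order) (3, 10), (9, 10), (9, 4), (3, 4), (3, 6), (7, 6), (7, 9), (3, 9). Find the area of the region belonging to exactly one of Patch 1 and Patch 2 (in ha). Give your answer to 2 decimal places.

22.00

|Patch 1| = 6, |Patch 2| = 24, |Patch 1∩Patch 2| = 4.
|Patch 1 △ Patch 2| = |Patch 1| + |Patch 2| − 2·|Patch 1∩Patch 2| = 6 + 24 − 8 = 22.00.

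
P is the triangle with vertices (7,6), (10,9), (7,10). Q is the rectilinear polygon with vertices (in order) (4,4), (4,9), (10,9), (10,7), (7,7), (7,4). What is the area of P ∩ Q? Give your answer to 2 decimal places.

4.00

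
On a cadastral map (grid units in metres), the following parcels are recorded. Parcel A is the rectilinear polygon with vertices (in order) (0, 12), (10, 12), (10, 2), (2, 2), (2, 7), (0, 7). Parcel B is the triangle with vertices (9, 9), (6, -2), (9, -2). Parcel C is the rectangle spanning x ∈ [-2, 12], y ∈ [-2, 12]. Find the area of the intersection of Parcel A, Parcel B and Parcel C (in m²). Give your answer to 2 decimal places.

The intersection is the polygon with vertices (9,9), (9,2), (7.091,2).
By the shoelace formula its area is 6.68.

6.68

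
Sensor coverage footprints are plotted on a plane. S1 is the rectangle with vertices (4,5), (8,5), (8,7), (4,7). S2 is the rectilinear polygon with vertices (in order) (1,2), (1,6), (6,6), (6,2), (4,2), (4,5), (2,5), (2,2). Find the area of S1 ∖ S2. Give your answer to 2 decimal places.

|S1| = 8, |S1∩S2| = 2.
|S1 ∖ S2| = |S1| − |S1∩S2| = 8 − 2 = 6.00.

6.00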